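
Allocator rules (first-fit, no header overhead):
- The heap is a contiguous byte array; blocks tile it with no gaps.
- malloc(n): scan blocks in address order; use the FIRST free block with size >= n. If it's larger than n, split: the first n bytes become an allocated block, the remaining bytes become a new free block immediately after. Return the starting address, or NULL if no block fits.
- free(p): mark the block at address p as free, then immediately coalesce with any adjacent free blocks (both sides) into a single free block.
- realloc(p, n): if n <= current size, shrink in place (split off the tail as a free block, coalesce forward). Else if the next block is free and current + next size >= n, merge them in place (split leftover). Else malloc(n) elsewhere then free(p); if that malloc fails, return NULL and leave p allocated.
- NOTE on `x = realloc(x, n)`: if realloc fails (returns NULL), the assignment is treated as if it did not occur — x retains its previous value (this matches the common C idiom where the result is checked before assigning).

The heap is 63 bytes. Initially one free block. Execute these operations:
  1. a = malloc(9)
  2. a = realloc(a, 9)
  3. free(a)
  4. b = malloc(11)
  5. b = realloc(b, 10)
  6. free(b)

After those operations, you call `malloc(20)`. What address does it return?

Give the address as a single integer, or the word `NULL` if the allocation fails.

Answer: 0

Derivation:
Op 1: a = malloc(9) -> a = 0; heap: [0-8 ALLOC][9-62 FREE]
Op 2: a = realloc(a, 9) -> a = 0; heap: [0-8 ALLOC][9-62 FREE]
Op 3: free(a) -> (freed a); heap: [0-62 FREE]
Op 4: b = malloc(11) -> b = 0; heap: [0-10 ALLOC][11-62 FREE]
Op 5: b = realloc(b, 10) -> b = 0; heap: [0-9 ALLOC][10-62 FREE]
Op 6: free(b) -> (freed b); heap: [0-62 FREE]
malloc(20): first-fit scan over [0-62 FREE] -> 0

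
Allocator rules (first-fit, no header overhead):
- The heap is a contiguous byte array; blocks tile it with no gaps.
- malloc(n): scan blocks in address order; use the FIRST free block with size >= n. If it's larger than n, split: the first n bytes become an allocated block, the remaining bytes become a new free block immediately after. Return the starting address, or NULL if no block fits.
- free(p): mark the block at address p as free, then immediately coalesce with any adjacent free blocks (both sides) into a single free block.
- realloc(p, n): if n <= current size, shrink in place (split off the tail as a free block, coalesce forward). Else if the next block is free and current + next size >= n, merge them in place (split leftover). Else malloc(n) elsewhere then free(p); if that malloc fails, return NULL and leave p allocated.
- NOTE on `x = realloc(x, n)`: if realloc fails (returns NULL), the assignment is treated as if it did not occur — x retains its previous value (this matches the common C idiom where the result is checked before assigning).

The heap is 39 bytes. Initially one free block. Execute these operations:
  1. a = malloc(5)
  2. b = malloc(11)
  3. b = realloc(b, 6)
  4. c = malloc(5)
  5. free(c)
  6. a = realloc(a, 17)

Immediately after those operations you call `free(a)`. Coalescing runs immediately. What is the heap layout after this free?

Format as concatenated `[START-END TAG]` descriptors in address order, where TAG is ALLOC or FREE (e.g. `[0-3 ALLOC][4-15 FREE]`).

Op 1: a = malloc(5) -> a = 0; heap: [0-4 ALLOC][5-38 FREE]
Op 2: b = malloc(11) -> b = 5; heap: [0-4 ALLOC][5-15 ALLOC][16-38 FREE]
Op 3: b = realloc(b, 6) -> b = 5; heap: [0-4 ALLOC][5-10 ALLOC][11-38 FREE]
Op 4: c = malloc(5) -> c = 11; heap: [0-4 ALLOC][5-10 ALLOC][11-15 ALLOC][16-38 FREE]
Op 5: free(c) -> (freed c); heap: [0-4 ALLOC][5-10 ALLOC][11-38 FREE]
Op 6: a = realloc(a, 17) -> a = 11; heap: [0-4 FREE][5-10 ALLOC][11-27 ALLOC][28-38 FREE]
free(a): a = 11 -> block [11-27 ALLOC]; mark free, coalesce with adjacent free neighbors -> [0-4 FREE][5-10 ALLOC][11-38 FREE]

Answer: [0-4 FREE][5-10 ALLOC][11-38 FREE]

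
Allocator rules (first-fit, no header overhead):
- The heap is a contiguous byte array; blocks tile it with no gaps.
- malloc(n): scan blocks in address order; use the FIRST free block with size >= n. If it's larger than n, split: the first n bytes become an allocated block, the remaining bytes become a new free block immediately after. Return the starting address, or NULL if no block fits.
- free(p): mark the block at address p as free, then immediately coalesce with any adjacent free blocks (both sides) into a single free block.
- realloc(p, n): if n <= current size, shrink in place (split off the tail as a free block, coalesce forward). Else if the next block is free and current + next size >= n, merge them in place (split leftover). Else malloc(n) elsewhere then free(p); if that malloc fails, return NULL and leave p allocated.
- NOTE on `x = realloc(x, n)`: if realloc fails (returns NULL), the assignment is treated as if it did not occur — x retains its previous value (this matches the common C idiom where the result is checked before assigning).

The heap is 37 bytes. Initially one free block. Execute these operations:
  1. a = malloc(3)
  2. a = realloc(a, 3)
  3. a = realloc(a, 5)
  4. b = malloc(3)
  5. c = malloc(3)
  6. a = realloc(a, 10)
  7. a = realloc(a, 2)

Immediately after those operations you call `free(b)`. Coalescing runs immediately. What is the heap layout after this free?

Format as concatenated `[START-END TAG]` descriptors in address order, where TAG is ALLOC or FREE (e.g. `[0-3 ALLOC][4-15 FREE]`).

Answer: [0-7 FREE][8-10 ALLOC][11-12 ALLOC][13-36 FREE]

Derivation:
Op 1: a = malloc(3) -> a = 0; heap: [0-2 ALLOC][3-36 FREE]
Op 2: a = realloc(a, 3) -> a = 0; heap: [0-2 ALLOC][3-36 FREE]
Op 3: a = realloc(a, 5) -> a = 0; heap: [0-4 ALLOC][5-36 FREE]
Op 4: b = malloc(3) -> b = 5; heap: [0-4 ALLOC][5-7 ALLOC][8-36 FREE]
Op 5: c = malloc(3) -> c = 8; heap: [0-4 ALLOC][5-7 ALLOC][8-10 ALLOC][11-36 FREE]
Op 6: a = realloc(a, 10) -> a = 11; heap: [0-4 FREE][5-7 ALLOC][8-10 ALLOC][11-20 ALLOC][21-36 FREE]
Op 7: a = realloc(a, 2) -> a = 11; heap: [0-4 FREE][5-7 ALLOC][8-10 ALLOC][11-12 ALLOC][13-36 FREE]
free(b): b = 5 -> block [5-7 ALLOC]; mark free, coalesce with adjacent free neighbors -> [0-7 FREE][8-10 ALLOC][11-12 ALLOC][13-36 FREE]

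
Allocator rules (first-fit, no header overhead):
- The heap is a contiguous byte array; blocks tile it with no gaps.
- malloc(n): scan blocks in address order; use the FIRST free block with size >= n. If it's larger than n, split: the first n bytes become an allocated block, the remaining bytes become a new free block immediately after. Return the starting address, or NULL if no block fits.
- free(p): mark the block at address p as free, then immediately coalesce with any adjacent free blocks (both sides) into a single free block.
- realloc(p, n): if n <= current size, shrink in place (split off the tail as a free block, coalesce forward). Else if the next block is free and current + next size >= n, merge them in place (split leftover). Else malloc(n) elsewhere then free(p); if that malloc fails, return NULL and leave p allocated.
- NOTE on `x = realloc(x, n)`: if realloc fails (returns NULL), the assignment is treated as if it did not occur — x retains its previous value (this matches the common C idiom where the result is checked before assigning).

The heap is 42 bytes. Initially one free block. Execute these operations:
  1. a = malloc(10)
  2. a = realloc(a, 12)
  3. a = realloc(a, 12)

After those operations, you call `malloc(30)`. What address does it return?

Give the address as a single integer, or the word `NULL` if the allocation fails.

Answer: 12

Derivation:
Op 1: a = malloc(10) -> a = 0; heap: [0-9 ALLOC][10-41 FREE]
Op 2: a = realloc(a, 12) -> a = 0; heap: [0-11 ALLOC][12-41 FREE]
Op 3: a = realloc(a, 12) -> a = 0; heap: [0-11 ALLOC][12-41 FREE]
malloc(30): first-fit scan over [0-11 ALLOC][12-41 FREE] -> 12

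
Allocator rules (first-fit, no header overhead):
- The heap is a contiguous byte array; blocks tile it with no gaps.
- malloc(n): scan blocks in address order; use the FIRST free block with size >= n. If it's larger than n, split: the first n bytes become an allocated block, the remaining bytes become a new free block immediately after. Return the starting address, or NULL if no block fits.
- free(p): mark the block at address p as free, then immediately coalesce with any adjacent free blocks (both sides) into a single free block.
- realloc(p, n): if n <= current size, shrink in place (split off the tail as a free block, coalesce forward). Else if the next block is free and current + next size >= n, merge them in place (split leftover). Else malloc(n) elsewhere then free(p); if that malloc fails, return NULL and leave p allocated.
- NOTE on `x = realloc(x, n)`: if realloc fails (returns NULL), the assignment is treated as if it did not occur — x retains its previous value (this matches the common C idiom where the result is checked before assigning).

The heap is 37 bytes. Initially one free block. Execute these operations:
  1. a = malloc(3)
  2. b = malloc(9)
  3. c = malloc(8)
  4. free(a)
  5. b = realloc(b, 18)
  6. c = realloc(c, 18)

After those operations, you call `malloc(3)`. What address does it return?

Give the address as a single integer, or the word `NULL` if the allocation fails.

Answer: 0

Derivation:
Op 1: a = malloc(3) -> a = 0; heap: [0-2 ALLOC][3-36 FREE]
Op 2: b = malloc(9) -> b = 3; heap: [0-2 ALLOC][3-11 ALLOC][12-36 FREE]
Op 3: c = malloc(8) -> c = 12; heap: [0-2 ALLOC][3-11 ALLOC][12-19 ALLOC][20-36 FREE]
Op 4: free(a) -> (freed a); heap: [0-2 FREE][3-11 ALLOC][12-19 ALLOC][20-36 FREE]
Op 5: b = realloc(b, 18) -> NULL (b unchanged); heap: [0-2 FREE][3-11 ALLOC][12-19 ALLOC][20-36 FREE]
Op 6: c = realloc(c, 18) -> c = 12; heap: [0-2 FREE][3-11 ALLOC][12-29 ALLOC][30-36 FREE]
malloc(3): first-fit scan over [0-2 FREE][3-11 ALLOC][12-29 ALLOC][30-36 FREE] -> 0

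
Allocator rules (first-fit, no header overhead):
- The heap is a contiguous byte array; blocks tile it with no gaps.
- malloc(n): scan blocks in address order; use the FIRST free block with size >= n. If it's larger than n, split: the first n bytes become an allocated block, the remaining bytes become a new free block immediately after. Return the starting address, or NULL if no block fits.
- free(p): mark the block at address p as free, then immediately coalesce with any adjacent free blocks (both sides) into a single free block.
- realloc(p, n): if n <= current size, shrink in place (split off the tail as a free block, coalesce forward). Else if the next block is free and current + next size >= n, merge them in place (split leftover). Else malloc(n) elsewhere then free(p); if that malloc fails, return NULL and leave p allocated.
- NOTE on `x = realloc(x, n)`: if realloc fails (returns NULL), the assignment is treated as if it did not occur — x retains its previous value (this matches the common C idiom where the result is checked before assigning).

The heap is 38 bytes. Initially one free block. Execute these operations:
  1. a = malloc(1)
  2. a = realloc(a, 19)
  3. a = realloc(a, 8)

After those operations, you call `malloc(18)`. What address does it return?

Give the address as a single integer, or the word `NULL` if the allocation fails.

Op 1: a = malloc(1) -> a = 0; heap: [0-0 ALLOC][1-37 FREE]
Op 2: a = realloc(a, 19) -> a = 0; heap: [0-18 ALLOC][19-37 FREE]
Op 3: a = realloc(a, 8) -> a = 0; heap: [0-7 ALLOC][8-37 FREE]
malloc(18): first-fit scan over [0-7 ALLOC][8-37 FREE] -> 8

Answer: 8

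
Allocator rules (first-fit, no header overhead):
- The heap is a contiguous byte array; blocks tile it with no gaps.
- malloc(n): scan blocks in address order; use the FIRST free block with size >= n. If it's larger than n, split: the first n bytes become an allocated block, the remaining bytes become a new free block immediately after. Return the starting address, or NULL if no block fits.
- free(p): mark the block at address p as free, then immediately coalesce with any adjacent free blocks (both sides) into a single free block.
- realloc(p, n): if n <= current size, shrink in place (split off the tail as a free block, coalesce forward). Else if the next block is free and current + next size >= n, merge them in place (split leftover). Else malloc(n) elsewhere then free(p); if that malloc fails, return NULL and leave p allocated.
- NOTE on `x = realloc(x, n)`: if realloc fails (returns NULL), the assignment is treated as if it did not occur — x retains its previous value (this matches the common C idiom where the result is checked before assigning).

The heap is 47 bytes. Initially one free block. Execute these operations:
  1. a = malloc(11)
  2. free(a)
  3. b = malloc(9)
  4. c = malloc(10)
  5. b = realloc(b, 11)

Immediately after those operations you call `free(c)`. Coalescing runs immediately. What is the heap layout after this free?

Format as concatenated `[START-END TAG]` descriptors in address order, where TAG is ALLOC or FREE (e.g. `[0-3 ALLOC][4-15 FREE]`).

Answer: [0-18 FREE][19-29 ALLOC][30-46 FREE]

Derivation:
Op 1: a = malloc(11) -> a = 0; heap: [0-10 ALLOC][11-46 FREE]
Op 2: free(a) -> (freed a); heap: [0-46 FREE]
Op 3: b = malloc(9) -> b = 0; heap: [0-8 ALLOC][9-46 FREE]
Op 4: c = malloc(10) -> c = 9; heap: [0-8 ALLOC][9-18 ALLOC][19-46 FREE]
Op 5: b = realloc(b, 11) -> b = 19; heap: [0-8 FREE][9-18 ALLOC][19-29 ALLOC][30-46 FREE]
free(c): c = 9 -> block [9-18 ALLOC]; mark free, coalesce with adjacent free neighbors -> [0-18 FREE][19-29 ALLOC][30-46 FREE]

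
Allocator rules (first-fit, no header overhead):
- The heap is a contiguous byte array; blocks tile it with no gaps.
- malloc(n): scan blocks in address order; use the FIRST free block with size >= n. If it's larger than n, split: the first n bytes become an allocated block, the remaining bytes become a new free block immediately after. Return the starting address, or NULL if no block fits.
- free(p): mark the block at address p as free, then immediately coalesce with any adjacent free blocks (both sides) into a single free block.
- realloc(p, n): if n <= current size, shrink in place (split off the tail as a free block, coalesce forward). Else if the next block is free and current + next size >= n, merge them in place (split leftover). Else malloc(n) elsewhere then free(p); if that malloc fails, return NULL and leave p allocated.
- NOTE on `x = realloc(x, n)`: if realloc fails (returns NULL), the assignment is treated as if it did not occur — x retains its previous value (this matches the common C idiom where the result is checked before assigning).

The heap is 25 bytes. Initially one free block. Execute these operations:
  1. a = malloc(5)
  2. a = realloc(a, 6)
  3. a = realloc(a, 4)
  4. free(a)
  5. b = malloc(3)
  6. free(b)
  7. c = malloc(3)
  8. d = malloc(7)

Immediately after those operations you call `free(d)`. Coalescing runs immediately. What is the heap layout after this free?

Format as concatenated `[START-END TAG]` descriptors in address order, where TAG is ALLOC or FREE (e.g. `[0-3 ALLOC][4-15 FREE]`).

Op 1: a = malloc(5) -> a = 0; heap: [0-4 ALLOC][5-24 FREE]
Op 2: a = realloc(a, 6) -> a = 0; heap: [0-5 ALLOC][6-24 FREE]
Op 3: a = realloc(a, 4) -> a = 0; heap: [0-3 ALLOC][4-24 FREE]
Op 4: free(a) -> (freed a); heap: [0-24 FREE]
Op 5: b = malloc(3) -> b = 0; heap: [0-2 ALLOC][3-24 FREE]
Op 6: free(b) -> (freed b); heap: [0-24 FREE]
Op 7: c = malloc(3) -> c = 0; heap: [0-2 ALLOC][3-24 FREE]
Op 8: d = malloc(7) -> d = 3; heap: [0-2 ALLOC][3-9 ALLOC][10-24 FREE]
free(d): d = 3 -> block [3-9 ALLOC]; mark free, coalesce with adjacent free neighbors -> [0-2 ALLOC][3-24 FREE]

Answer: [0-2 ALLOC][3-24 FREE]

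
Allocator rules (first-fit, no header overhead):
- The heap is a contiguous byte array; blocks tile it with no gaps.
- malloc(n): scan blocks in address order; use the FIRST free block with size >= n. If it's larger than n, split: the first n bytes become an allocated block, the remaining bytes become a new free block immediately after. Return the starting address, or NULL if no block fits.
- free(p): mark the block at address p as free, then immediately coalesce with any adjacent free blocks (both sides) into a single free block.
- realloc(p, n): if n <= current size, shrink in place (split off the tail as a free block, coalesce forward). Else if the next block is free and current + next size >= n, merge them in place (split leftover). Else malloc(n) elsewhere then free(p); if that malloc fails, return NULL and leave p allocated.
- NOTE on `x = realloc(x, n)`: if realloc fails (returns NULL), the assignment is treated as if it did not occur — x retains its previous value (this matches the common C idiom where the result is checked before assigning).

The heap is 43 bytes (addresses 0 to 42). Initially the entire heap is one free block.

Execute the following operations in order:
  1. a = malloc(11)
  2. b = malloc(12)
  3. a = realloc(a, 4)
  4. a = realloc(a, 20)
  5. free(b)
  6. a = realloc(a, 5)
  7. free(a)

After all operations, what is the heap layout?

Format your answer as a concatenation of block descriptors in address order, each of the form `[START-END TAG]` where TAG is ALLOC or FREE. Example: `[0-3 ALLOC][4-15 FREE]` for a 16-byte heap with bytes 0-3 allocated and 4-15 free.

Op 1: a = malloc(11) -> a = 0; heap: [0-10 ALLOC][11-42 FREE]
Op 2: b = malloc(12) -> b = 11; heap: [0-10 ALLOC][11-22 ALLOC][23-42 FREE]
Op 3: a = realloc(a, 4) -> a = 0; heap: [0-3 ALLOC][4-10 FREE][11-22 ALLOC][23-42 FREE]
Op 4: a = realloc(a, 20) -> a = 23; heap: [0-10 FREE][11-22 ALLOC][23-42 ALLOC]
Op 5: free(b) -> (freed b); heap: [0-22 FREE][23-42 ALLOC]
Op 6: a = realloc(a, 5) -> a = 23; heap: [0-22 FREE][23-27 ALLOC][28-42 FREE]
Op 7: free(a) -> (freed a); heap: [0-42 FREE]

Answer: [0-42 FREE]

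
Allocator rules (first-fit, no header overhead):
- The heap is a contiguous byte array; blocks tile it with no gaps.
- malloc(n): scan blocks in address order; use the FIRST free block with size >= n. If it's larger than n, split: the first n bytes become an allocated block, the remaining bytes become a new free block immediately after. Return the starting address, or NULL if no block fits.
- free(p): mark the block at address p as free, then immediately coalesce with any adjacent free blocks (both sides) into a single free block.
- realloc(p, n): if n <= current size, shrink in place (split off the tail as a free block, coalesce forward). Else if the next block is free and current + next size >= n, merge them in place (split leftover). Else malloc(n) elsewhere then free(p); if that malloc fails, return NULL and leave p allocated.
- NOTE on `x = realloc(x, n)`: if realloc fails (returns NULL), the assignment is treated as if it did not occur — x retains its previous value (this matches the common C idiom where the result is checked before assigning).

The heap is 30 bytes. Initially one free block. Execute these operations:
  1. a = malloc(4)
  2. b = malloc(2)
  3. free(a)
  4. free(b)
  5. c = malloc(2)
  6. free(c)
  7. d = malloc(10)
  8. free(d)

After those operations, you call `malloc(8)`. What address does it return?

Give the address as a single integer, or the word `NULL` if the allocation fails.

Answer: 0

Derivation:
Op 1: a = malloc(4) -> a = 0; heap: [0-3 ALLOC][4-29 FREE]
Op 2: b = malloc(2) -> b = 4; heap: [0-3 ALLOC][4-5 ALLOC][6-29 FREE]
Op 3: free(a) -> (freed a); heap: [0-3 FREE][4-5 ALLOC][6-29 FREE]
Op 4: free(b) -> (freed b); heap: [0-29 FREE]
Op 5: c = malloc(2) -> c = 0; heap: [0-1 ALLOC][2-29 FREE]
Op 6: free(c) -> (freed c); heap: [0-29 FREE]
Op 7: d = malloc(10) -> d = 0; heap: [0-9 ALLOC][10-29 FREE]
Op 8: free(d) -> (freed d); heap: [0-29 FREE]
malloc(8): first-fit scan over [0-29 FREE] -> 0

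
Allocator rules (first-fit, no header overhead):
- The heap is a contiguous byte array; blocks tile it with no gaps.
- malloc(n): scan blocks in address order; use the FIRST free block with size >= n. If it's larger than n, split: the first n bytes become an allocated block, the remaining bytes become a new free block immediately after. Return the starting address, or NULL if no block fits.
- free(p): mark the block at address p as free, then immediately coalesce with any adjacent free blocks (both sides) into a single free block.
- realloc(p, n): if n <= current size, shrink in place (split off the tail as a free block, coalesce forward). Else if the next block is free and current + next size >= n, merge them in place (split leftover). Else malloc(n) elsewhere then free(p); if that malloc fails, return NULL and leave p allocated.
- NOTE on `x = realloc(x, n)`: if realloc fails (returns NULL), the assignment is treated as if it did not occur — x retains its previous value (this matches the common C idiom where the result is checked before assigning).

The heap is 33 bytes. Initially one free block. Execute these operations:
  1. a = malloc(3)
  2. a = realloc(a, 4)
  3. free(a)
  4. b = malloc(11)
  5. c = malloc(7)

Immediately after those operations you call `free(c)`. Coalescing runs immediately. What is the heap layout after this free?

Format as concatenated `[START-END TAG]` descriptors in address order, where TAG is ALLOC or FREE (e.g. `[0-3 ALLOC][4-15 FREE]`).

Answer: [0-10 ALLOC][11-32 FREE]

Derivation:
Op 1: a = malloc(3) -> a = 0; heap: [0-2 ALLOC][3-32 FREE]
Op 2: a = realloc(a, 4) -> a = 0; heap: [0-3 ALLOC][4-32 FREE]
Op 3: free(a) -> (freed a); heap: [0-32 FREE]
Op 4: b = malloc(11) -> b = 0; heap: [0-10 ALLOC][11-32 FREE]
Op 5: c = malloc(7) -> c = 11; heap: [0-10 ALLOC][11-17 ALLOC][18-32 FREE]
free(c): c = 11 -> block [11-17 ALLOC]; mark free, coalesce with adjacent free neighbors -> [0-10 ALLOC][11-32 FREE]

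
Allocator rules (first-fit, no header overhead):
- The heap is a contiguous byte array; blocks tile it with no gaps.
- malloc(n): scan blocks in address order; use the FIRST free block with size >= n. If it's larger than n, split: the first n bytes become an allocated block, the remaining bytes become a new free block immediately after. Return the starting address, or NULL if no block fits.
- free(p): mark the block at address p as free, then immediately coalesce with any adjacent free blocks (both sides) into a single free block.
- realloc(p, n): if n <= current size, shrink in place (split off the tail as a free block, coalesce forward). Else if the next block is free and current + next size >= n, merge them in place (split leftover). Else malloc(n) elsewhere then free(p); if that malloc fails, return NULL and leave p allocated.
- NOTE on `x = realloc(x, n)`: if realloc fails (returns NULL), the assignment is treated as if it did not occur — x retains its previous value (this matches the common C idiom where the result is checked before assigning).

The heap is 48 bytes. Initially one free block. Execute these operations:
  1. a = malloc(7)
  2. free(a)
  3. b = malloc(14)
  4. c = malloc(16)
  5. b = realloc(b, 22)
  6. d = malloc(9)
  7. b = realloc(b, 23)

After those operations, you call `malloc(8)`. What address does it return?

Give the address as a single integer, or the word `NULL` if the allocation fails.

Answer: 39

Derivation:
Op 1: a = malloc(7) -> a = 0; heap: [0-6 ALLOC][7-47 FREE]
Op 2: free(a) -> (freed a); heap: [0-47 FREE]
Op 3: b = malloc(14) -> b = 0; heap: [0-13 ALLOC][14-47 FREE]
Op 4: c = malloc(16) -> c = 14; heap: [0-13 ALLOC][14-29 ALLOC][30-47 FREE]
Op 5: b = realloc(b, 22) -> NULL (b unchanged); heap: [0-13 ALLOC][14-29 ALLOC][30-47 FREE]
Op 6: d = malloc(9) -> d = 30; heap: [0-13 ALLOC][14-29 ALLOC][30-38 ALLOC][39-47 FREE]
Op 7: b = realloc(b, 23) -> NULL (b unchanged); heap: [0-13 ALLOC][14-29 ALLOC][30-38 ALLOC][39-47 FREE]
malloc(8): first-fit scan over [0-13 ALLOC][14-29 ALLOC][30-38 ALLOC][39-47 FREE] -> 39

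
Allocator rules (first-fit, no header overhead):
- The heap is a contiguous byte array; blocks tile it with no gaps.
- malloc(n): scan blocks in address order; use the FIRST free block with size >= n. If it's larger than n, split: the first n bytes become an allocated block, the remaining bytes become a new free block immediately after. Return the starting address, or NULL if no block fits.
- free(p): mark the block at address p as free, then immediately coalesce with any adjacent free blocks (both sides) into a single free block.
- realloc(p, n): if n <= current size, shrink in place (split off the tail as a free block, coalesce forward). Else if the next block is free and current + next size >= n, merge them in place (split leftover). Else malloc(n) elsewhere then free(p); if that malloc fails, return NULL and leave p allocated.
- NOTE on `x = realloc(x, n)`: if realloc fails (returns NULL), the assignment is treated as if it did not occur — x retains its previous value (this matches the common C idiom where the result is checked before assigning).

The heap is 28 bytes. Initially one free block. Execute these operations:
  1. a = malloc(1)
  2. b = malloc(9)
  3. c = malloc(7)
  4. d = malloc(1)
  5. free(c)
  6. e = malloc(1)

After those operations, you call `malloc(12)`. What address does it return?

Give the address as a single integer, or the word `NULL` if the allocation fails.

Answer: NULL

Derivation:
Op 1: a = malloc(1) -> a = 0; heap: [0-0 ALLOC][1-27 FREE]
Op 2: b = malloc(9) -> b = 1; heap: [0-0 ALLOC][1-9 ALLOC][10-27 FREE]
Op 3: c = malloc(7) -> c = 10; heap: [0-0 ALLOC][1-9 ALLOC][10-16 ALLOC][17-27 FREE]
Op 4: d = malloc(1) -> d = 17; heap: [0-0 ALLOC][1-9 ALLOC][10-16 ALLOC][17-17 ALLOC][18-27 FREE]
Op 5: free(c) -> (freed c); heap: [0-0 ALLOC][1-9 ALLOC][10-16 FREE][17-17 ALLOC][18-27 FREE]
Op 6: e = malloc(1) -> e = 10; heap: [0-0 ALLOC][1-9 ALLOC][10-10 ALLOC][11-16 FREE][17-17 ALLOC][18-27 FREE]
malloc(12): first-fit scan over [0-0 ALLOC][1-9 ALLOC][10-10 ALLOC][11-16 FREE][17-17 ALLOC][18-27 FREE] -> NULL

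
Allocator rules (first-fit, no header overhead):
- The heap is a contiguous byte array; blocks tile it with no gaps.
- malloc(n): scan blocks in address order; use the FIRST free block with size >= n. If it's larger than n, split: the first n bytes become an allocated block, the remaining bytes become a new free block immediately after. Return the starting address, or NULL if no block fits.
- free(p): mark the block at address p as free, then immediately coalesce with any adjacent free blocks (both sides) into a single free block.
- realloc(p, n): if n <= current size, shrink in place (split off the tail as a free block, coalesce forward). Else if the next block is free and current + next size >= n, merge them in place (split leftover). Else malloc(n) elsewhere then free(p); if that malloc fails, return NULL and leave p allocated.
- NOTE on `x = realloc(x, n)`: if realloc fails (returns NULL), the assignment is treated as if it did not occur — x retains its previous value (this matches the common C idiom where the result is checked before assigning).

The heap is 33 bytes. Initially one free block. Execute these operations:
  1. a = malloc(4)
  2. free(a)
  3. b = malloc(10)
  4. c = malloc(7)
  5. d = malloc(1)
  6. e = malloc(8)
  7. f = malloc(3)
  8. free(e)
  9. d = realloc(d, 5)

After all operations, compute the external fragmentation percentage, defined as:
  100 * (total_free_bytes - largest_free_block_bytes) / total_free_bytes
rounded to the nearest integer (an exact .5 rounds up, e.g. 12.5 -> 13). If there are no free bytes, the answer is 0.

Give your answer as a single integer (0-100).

Op 1: a = malloc(4) -> a = 0; heap: [0-3 ALLOC][4-32 FREE]
Op 2: free(a) -> (freed a); heap: [0-32 FREE]
Op 3: b = malloc(10) -> b = 0; heap: [0-9 ALLOC][10-32 FREE]
Op 4: c = malloc(7) -> c = 10; heap: [0-9 ALLOC][10-16 ALLOC][17-32 FREE]
Op 5: d = malloc(1) -> d = 17; heap: [0-9 ALLOC][10-16 ALLOC][17-17 ALLOC][18-32 FREE]
Op 6: e = malloc(8) -> e = 18; heap: [0-9 ALLOC][10-16 ALLOC][17-17 ALLOC][18-25 ALLOC][26-32 FREE]
Op 7: f = malloc(3) -> f = 26; heap: [0-9 ALLOC][10-16 ALLOC][17-17 ALLOC][18-25 ALLOC][26-28 ALLOC][29-32 FREE]
Op 8: free(e) -> (freed e); heap: [0-9 ALLOC][10-16 ALLOC][17-17 ALLOC][18-25 FREE][26-28 ALLOC][29-32 FREE]
Op 9: d = realloc(d, 5) -> d = 17; heap: [0-9 ALLOC][10-16 ALLOC][17-21 ALLOC][22-25 FREE][26-28 ALLOC][29-32 FREE]
Free blocks: [4 4] total_free=8 largest=4 -> 100*(8-4)/8 = 400/8 = 50

Answer: 50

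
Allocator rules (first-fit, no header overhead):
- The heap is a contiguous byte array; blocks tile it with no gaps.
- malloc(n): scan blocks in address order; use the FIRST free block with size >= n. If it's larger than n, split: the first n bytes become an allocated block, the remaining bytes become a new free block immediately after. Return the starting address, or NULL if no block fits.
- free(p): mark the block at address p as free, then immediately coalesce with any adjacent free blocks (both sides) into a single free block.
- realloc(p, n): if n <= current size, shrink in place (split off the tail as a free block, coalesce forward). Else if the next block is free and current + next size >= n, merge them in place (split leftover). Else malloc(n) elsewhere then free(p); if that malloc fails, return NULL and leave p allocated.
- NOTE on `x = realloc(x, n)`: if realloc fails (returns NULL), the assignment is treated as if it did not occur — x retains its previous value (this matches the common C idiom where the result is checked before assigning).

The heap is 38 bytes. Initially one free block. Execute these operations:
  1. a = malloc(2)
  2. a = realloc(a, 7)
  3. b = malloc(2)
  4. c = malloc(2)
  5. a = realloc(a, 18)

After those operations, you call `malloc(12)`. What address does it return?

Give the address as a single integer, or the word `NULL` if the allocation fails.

Answer: NULL

Derivation:
Op 1: a = malloc(2) -> a = 0; heap: [0-1 ALLOC][2-37 FREE]
Op 2: a = realloc(a, 7) -> a = 0; heap: [0-6 ALLOC][7-37 FREE]
Op 3: b = malloc(2) -> b = 7; heap: [0-6 ALLOC][7-8 ALLOC][9-37 FREE]
Op 4: c = malloc(2) -> c = 9; heap: [0-6 ALLOC][7-8 ALLOC][9-10 ALLOC][11-37 FREE]
Op 5: a = realloc(a, 18) -> a = 11; heap: [0-6 FREE][7-8 ALLOC][9-10 ALLOC][11-28 ALLOC][29-37 FREE]
malloc(12): first-fit scan over [0-6 FREE][7-8 ALLOC][9-10 ALLOC][11-28 ALLOC][29-37 FREE] -> NULL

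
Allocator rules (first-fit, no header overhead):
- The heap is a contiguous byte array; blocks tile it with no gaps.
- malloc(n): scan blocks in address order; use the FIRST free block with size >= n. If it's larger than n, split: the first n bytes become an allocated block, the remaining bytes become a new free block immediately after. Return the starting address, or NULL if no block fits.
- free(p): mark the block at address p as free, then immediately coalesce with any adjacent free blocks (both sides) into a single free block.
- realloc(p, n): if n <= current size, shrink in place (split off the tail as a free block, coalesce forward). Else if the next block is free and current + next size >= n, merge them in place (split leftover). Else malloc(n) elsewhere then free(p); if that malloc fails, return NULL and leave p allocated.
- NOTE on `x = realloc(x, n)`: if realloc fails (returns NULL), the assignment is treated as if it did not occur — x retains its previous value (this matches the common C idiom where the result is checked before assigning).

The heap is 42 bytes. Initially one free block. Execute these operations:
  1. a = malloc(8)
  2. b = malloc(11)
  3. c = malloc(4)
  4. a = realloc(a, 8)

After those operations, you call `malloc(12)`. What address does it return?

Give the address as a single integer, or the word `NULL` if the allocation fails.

Op 1: a = malloc(8) -> a = 0; heap: [0-7 ALLOC][8-41 FREE]
Op 2: b = malloc(11) -> b = 8; heap: [0-7 ALLOC][8-18 ALLOC][19-41 FREE]
Op 3: c = malloc(4) -> c = 19; heap: [0-7 ALLOC][8-18 ALLOC][19-22 ALLOC][23-41 FREE]
Op 4: a = realloc(a, 8) -> a = 0; heap: [0-7 ALLOC][8-18 ALLOC][19-22 ALLOC][23-41 FREE]
malloc(12): first-fit scan over [0-7 ALLOC][8-18 ALLOC][19-22 ALLOC][23-41 FREE] -> 23

Answer: 23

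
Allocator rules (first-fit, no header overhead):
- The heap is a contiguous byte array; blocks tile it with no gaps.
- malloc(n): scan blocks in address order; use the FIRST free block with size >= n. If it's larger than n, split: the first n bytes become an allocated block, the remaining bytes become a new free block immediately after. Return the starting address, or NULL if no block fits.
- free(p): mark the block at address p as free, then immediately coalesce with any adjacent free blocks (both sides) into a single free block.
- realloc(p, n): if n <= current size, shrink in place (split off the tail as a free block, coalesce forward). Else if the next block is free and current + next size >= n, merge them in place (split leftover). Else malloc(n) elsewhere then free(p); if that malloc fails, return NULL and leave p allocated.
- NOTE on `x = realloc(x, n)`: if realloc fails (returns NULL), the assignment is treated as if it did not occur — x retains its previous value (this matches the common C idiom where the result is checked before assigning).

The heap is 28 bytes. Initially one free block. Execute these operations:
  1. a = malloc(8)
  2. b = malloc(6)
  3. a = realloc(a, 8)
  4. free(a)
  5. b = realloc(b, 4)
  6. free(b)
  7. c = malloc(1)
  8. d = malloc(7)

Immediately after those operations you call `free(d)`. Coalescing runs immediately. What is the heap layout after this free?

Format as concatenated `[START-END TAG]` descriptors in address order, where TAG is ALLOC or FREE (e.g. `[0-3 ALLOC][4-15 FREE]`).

Op 1: a = malloc(8) -> a = 0; heap: [0-7 ALLOC][8-27 FREE]
Op 2: b = malloc(6) -> b = 8; heap: [0-7 ALLOC][8-13 ALLOC][14-27 FREE]
Op 3: a = realloc(a, 8) -> a = 0; heap: [0-7 ALLOC][8-13 ALLOC][14-27 FREE]
Op 4: free(a) -> (freed a); heap: [0-7 FREE][8-13 ALLOC][14-27 FREE]
Op 5: b = realloc(b, 4) -> b = 8; heap: [0-7 FREE][8-11 ALLOC][12-27 FREE]
Op 6: free(b) -> (freed b); heap: [0-27 FREE]
Op 7: c = malloc(1) -> c = 0; heap: [0-0 ALLOC][1-27 FREE]
Op 8: d = malloc(7) -> d = 1; heap: [0-0 ALLOC][1-7 ALLOC][8-27 FREE]
free(d): d = 1 -> block [1-7 ALLOC]; mark free, coalesce with adjacent free neighbors -> [0-0 ALLOC][1-27 FREE]

Answer: [0-0 ALLOC][1-27 FREE]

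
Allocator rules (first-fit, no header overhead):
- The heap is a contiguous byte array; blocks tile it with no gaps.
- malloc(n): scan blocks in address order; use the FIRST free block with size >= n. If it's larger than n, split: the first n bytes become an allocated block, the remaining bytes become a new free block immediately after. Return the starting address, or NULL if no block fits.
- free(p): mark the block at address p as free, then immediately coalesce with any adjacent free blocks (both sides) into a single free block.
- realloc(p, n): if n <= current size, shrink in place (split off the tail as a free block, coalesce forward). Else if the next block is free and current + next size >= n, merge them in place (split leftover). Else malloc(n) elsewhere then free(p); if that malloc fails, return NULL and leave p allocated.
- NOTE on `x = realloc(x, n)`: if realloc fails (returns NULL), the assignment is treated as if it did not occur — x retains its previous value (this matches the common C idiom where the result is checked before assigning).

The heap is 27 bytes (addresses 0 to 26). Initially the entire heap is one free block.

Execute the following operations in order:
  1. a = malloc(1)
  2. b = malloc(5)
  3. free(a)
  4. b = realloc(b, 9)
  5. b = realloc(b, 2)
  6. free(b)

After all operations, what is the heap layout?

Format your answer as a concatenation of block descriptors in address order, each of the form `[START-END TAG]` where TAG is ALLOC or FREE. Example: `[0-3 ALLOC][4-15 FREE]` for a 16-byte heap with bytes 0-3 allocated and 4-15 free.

Answer: [0-26 FREE]

Derivation:
Op 1: a = malloc(1) -> a = 0; heap: [0-0 ALLOC][1-26 FREE]
Op 2: b = malloc(5) -> b = 1; heap: [0-0 ALLOC][1-5 ALLOC][6-26 FREE]
Op 3: free(a) -> (freed a); heap: [0-0 FREE][1-5 ALLOC][6-26 FREE]
Op 4: b = realloc(b, 9) -> b = 1; heap: [0-0 FREE][1-9 ALLOC][10-26 FREE]
Op 5: b = realloc(b, 2) -> b = 1; heap: [0-0 FREE][1-2 ALLOC][3-26 FREE]
Op 6: free(b) -> (freed b); heap: [0-26 FREE]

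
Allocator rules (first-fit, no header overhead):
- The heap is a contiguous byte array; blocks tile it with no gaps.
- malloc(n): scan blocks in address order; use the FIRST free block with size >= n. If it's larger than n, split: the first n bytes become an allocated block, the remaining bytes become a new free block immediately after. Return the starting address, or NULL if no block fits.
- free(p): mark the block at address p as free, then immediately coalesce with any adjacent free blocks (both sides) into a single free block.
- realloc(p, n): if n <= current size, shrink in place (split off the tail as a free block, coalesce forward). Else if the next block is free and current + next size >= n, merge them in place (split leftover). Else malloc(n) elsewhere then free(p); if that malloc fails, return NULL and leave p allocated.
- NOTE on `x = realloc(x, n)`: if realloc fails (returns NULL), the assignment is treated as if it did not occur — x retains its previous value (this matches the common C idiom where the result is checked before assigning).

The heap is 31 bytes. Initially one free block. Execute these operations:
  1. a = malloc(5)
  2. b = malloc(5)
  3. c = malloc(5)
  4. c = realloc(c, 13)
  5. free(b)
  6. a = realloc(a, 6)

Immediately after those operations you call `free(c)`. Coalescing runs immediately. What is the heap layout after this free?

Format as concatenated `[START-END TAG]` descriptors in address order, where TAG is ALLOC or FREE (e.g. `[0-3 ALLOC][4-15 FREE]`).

Op 1: a = malloc(5) -> a = 0; heap: [0-4 ALLOC][5-30 FREE]
Op 2: b = malloc(5) -> b = 5; heap: [0-4 ALLOC][5-9 ALLOC][10-30 FREE]
Op 3: c = malloc(5) -> c = 10; heap: [0-4 ALLOC][5-9 ALLOC][10-14 ALLOC][15-30 FREE]
Op 4: c = realloc(c, 13) -> c = 10; heap: [0-4 ALLOC][5-9 ALLOC][10-22 ALLOC][23-30 FREE]
Op 5: free(b) -> (freed b); heap: [0-4 ALLOC][5-9 FREE][10-22 ALLOC][23-30 FREE]
Op 6: a = realloc(a, 6) -> a = 0; heap: [0-5 ALLOC][6-9 FREE][10-22 ALLOC][23-30 FREE]
free(c): c = 10 -> block [10-22 ALLOC]; mark free, coalesce with adjacent free neighbors -> [0-5 ALLOC][6-30 FREE]

Answer: [0-5 ALLOC][6-30 FREE]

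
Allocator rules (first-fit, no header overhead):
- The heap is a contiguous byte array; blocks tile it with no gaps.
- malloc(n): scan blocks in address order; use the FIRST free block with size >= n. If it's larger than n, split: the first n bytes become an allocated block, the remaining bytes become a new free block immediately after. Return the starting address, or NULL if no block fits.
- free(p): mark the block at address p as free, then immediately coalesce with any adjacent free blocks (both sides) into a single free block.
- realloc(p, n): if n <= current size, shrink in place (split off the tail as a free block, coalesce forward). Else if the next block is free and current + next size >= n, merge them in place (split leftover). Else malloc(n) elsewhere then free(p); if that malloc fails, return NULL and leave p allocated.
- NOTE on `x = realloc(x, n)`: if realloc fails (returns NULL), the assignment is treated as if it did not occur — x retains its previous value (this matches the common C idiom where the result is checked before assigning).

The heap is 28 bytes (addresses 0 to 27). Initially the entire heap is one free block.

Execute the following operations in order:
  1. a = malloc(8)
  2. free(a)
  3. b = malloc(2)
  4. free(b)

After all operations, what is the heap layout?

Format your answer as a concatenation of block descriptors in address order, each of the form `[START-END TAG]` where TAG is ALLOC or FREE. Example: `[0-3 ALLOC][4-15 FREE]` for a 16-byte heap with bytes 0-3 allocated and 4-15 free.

Op 1: a = malloc(8) -> a = 0; heap: [0-7 ALLOC][8-27 FREE]
Op 2: free(a) -> (freed a); heap: [0-27 FREE]
Op 3: b = malloc(2) -> b = 0; heap: [0-1 ALLOC][2-27 FREE]
Op 4: free(b) -> (freed b); heap: [0-27 FREE]

Answer: [0-27 FREE]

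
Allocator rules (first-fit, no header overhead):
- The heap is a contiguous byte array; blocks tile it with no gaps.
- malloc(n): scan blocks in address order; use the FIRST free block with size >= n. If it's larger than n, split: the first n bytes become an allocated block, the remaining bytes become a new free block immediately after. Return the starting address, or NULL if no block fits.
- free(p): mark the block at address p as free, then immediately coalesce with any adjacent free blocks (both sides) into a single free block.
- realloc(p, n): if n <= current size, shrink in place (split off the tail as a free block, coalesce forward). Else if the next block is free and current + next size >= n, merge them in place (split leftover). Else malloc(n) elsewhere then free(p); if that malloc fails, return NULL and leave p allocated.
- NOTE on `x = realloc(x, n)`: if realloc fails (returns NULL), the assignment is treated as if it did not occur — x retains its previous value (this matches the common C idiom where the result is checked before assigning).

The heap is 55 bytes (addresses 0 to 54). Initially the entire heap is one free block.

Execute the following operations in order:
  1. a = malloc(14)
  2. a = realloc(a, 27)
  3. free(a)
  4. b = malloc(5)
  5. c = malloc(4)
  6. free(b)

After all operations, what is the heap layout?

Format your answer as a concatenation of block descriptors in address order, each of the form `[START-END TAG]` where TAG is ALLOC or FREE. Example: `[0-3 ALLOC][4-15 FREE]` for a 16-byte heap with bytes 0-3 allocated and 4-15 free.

Answer: [0-4 FREE][5-8 ALLOC][9-54 FREE]

Derivation:
Op 1: a = malloc(14) -> a = 0; heap: [0-13 ALLOC][14-54 FREE]
Op 2: a = realloc(a, 27) -> a = 0; heap: [0-26 ALLOC][27-54 FREE]
Op 3: free(a) -> (freed a); heap: [0-54 FREE]
Op 4: b = malloc(5) -> b = 0; heap: [0-4 ALLOC][5-54 FREE]
Op 5: c = malloc(4) -> c = 5; heap: [0-4 ALLOC][5-8 ALLOC][9-54 FREE]
Op 6: free(b) -> (freed b); heap: [0-4 FREE][5-8 ALLOC][9-54 FREE]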